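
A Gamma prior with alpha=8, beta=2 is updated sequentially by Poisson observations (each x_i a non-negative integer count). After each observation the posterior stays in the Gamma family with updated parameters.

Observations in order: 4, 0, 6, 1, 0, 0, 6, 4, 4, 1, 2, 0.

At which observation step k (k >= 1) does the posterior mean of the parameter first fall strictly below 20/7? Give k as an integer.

obs 1: x=4 → posterior Gamma(12, 3)
obs 2: x=0 → posterior Gamma(12, 4)
obs 3: x=6 → posterior Gamma(18, 5)
obs 4: x=1 → posterior Gamma(19, 6)
obs 5: x=0 → posterior Gamma(19, 7)
obs 6: x=0 → posterior Gamma(19, 8)
obs 7: x=6 → posterior Gamma(25, 9)
obs 8: x=4 → posterior Gamma(29, 10)
obs 9: x=4 → posterior Gamma(33, 11)
obs 10: x=1 → posterior Gamma(34, 12)
obs 11: x=2 → posterior Gamma(36, 13)
obs 12: x=0 → posterior Gamma(36, 14)

k = 5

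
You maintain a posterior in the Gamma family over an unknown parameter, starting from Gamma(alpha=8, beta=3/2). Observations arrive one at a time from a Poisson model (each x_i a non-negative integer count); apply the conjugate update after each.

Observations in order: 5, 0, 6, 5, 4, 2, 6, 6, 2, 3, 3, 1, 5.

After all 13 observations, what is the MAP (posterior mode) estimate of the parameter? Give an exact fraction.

obs 1: x=5 → posterior Gamma(13, 5/2)
obs 2: x=0 → posterior Gamma(13, 7/2)
obs 3: x=6 → posterior Gamma(19, 9/2)
obs 4: x=5 → posterior Gamma(24, 11/2)
obs 5: x=4 → posterior Gamma(28, 13/2)
obs 6: x=2 → posterior Gamma(30, 15/2)
obs 7: x=6 → posterior Gamma(36, 17/2)
obs 8: x=6 → posterior Gamma(42, 19/2)
obs 9: x=2 → posterior Gamma(44, 21/2)
obs 10: x=3 → posterior Gamma(47, 23/2)
obs 11: x=3 → posterior Gamma(50, 25/2)
obs 12: x=1 → posterior Gamma(51, 27/2)
obs 13: x=5 → posterior Gamma(56, 29/2)

110/29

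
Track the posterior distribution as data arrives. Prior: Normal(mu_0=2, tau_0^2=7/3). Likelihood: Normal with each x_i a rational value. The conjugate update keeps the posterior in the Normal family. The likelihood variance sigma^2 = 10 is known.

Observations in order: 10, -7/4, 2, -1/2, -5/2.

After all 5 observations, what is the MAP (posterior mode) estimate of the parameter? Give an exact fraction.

443/260

obs 1: x=10 → posterior Normal(130/37, 70/37)
obs 2: x=-7/4 → posterior Normal(471/176, 35/22)
obs 3: x=2 → posterior Normal(31/12, 70/51)
obs 4: x=-1/2 → posterior Normal(513/232, 35/29)
obs 5: x=-5/2 → posterior Normal(443/260, 14/13)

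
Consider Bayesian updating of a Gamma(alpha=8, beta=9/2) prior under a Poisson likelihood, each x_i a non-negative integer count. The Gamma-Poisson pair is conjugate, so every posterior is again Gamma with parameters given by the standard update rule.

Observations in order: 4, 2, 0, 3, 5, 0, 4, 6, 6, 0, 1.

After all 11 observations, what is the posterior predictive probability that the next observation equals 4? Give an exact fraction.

obs 1: x=4 → posterior Gamma(12, 11/2)
obs 2: x=2 → posterior Gamma(14, 13/2)
obs 3: x=0 → posterior Gamma(14, 15/2)
obs 4: x=3 → posterior Gamma(17, 17/2)
obs 5: x=5 → posterior Gamma(22, 19/2)
obs 6: x=0 → posterior Gamma(22, 21/2)
obs 7: x=4 → posterior Gamma(26, 23/2)
obs 8: x=6 → posterior Gamma(32, 25/2)
obs 9: x=6 → posterior Gamma(38, 27/2)
obs 10: x=0 → posterior Gamma(38, 29/2)
obs 11: x=1 → posterior Gamma(39, 31/2)

8690630616845026636022552916914191121999805062537584493236144160/65914074728355122310774725989407248385675524217842382709032760779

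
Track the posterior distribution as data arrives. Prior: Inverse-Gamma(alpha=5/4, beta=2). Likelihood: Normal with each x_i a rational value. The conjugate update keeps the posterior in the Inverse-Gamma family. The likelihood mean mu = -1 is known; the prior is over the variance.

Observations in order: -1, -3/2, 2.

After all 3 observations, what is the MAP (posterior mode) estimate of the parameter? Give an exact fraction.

53/30

obs 1: x=-1 → posterior Inverse-Gamma(7/4, 2)
obs 2: x=-3/2 → posterior Inverse-Gamma(9/4, 17/8)
obs 3: x=2 → posterior Inverse-Gamma(11/4, 53/8)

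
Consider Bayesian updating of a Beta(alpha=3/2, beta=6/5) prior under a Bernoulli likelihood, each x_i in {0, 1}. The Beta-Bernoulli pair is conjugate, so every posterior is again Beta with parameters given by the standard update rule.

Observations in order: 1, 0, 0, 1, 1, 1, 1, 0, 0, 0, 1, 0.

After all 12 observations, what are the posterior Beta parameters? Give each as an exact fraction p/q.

alpha=15/2, beta=36/5

obs 1: x=1 → posterior Beta(5/2, 6/5)
obs 2: x=0 → posterior Beta(5/2, 11/5)
obs 3: x=0 → posterior Beta(5/2, 16/5)
obs 4: x=1 → posterior Beta(7/2, 16/5)
obs 5: x=1 → posterior Beta(9/2, 16/5)
obs 6: x=1 → posterior Beta(11/2, 16/5)
obs 7: x=1 → posterior Beta(13/2, 16/5)
obs 8: x=0 → posterior Beta(13/2, 21/5)
obs 9: x=0 → posterior Beta(13/2, 26/5)
obs 10: x=0 → posterior Beta(13/2, 31/5)
obs 11: x=1 → posterior Beta(15/2, 31/5)
obs 12: x=0 → posterior Beta(15/2, 36/5)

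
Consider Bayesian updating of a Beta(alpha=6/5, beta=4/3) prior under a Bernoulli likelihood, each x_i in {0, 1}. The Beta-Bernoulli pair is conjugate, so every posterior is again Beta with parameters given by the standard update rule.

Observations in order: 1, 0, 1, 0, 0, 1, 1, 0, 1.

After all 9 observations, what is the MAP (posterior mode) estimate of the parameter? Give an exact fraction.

obs 1: x=1 → posterior Beta(11/5, 4/3)
obs 2: x=0 → posterior Beta(11/5, 7/3)
obs 3: x=1 → posterior Beta(16/5, 7/3)
obs 4: x=0 → posterior Beta(16/5, 10/3)
obs 5: x=0 → posterior Beta(16/5, 13/3)
obs 6: x=1 → posterior Beta(21/5, 13/3)
obs 7: x=1 → posterior Beta(26/5, 13/3)
obs 8: x=0 → posterior Beta(26/5, 16/3)
obs 9: x=1 → posterior Beta(31/5, 16/3)

6/11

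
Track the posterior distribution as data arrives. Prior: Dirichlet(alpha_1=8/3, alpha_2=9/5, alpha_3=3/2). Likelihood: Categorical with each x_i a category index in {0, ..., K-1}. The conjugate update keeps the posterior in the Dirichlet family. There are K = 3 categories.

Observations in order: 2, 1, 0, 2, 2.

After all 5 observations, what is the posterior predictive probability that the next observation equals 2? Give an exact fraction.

obs 1: x=2 → posterior Dirichlet(8/3, 9/5, 5/2)
obs 2: x=1 → posterior Dirichlet(8/3, 14/5, 5/2)
obs 3: x=0 → posterior Dirichlet(11/3, 14/5, 5/2)
obs 4: x=2 → posterior Dirichlet(11/3, 14/5, 7/2)
obs 5: x=2 → posterior Dirichlet(11/3, 14/5, 9/2)

135/329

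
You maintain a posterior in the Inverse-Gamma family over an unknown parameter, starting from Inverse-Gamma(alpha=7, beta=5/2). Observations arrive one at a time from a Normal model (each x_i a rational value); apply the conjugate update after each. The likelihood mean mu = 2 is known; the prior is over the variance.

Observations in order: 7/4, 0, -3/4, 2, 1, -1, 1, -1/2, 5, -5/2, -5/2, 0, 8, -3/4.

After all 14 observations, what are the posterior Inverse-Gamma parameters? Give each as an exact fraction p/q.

alpha=14, beta=2095/32

obs 1: x=7/4 → posterior Inverse-Gamma(15/2, 81/32)
obs 2: x=0 → posterior Inverse-Gamma(8, 145/32)
obs 3: x=-3/4 → posterior Inverse-Gamma(17/2, 133/16)
obs 4: x=2 → posterior Inverse-Gamma(9, 133/16)
obs 5: x=1 → posterior Inverse-Gamma(19/2, 141/16)
obs 6: x=-1 → posterior Inverse-Gamma(10, 213/16)
obs 7: x=1 → posterior Inverse-Gamma(21/2, 221/16)
obs 8: x=-1/2 → posterior Inverse-Gamma(11, 271/16)
obs 9: x=5 → posterior Inverse-Gamma(23/2, 343/16)
obs 10: x=-5/2 → posterior Inverse-Gamma(12, 505/16)
obs 11: x=-5/2 → posterior Inverse-Gamma(25/2, 667/16)
obs 12: x=0 → posterior Inverse-Gamma(13, 699/16)
obs 13: x=8 → posterior Inverse-Gamma(27/2, 987/16)
obs 14: x=-3/4 → posterior Inverse-Gamma(14, 2095/32)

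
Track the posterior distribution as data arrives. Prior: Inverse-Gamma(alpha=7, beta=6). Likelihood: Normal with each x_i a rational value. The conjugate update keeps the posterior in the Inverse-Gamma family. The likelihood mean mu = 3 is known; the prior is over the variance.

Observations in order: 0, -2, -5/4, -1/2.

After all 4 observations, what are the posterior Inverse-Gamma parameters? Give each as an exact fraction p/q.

obs 1: x=0 → posterior Inverse-Gamma(15/2, 21/2)
obs 2: x=-2 → posterior Inverse-Gamma(8, 23)
obs 3: x=-5/4 → posterior Inverse-Gamma(17/2, 1025/32)
obs 4: x=-1/2 → posterior Inverse-Gamma(9, 1221/32)

alpha=9, beta=1221/32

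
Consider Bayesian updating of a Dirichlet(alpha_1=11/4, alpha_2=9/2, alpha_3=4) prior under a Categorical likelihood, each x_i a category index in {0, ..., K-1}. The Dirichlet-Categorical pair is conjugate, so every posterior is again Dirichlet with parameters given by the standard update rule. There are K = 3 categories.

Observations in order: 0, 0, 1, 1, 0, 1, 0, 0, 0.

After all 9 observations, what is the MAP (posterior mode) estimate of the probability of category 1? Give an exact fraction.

26/69

obs 1: x=0 → posterior Dirichlet(15/4, 9/2, 4)
obs 2: x=0 → posterior Dirichlet(19/4, 9/2, 4)
obs 3: x=1 → posterior Dirichlet(19/4, 11/2, 4)
obs 4: x=1 → posterior Dirichlet(19/4, 13/2, 4)
obs 5: x=0 → posterior Dirichlet(23/4, 13/2, 4)
obs 6: x=1 → posterior Dirichlet(23/4, 15/2, 4)
obs 7: x=0 → posterior Dirichlet(27/4, 15/2, 4)
obs 8: x=0 → posterior Dirichlet(31/4, 15/2, 4)
obs 9: x=0 → posterior Dirichlet(35/4, 15/2, 4)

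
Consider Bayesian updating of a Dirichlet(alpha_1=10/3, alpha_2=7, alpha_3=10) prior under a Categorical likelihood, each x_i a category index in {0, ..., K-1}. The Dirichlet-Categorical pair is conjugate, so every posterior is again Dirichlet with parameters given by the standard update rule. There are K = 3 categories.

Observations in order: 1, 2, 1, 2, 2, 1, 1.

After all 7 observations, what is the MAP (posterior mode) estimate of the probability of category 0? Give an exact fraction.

obs 1: x=1 → posterior Dirichlet(10/3, 8, 10)
obs 2: x=2 → posterior Dirichlet(10/3, 8, 11)
obs 3: x=1 → posterior Dirichlet(10/3, 9, 11)
obs 4: x=2 → posterior Dirichlet(10/3, 9, 12)
obs 5: x=2 → posterior Dirichlet(10/3, 9, 13)
obs 6: x=1 → posterior Dirichlet(10/3, 10, 13)
obs 7: x=1 → posterior Dirichlet(10/3, 11, 13)

7/73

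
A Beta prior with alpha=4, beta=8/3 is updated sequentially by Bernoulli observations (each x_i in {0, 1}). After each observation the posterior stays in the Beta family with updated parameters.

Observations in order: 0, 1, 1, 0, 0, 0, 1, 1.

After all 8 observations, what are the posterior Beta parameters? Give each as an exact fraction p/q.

obs 1: x=0 → posterior Beta(4, 11/3)
obs 2: x=1 → posterior Beta(5, 11/3)
obs 3: x=1 → posterior Beta(6, 11/3)
obs 4: x=0 → posterior Beta(6, 14/3)
obs 5: x=0 → posterior Beta(6, 17/3)
obs 6: x=0 → posterior Beta(6, 20/3)
obs 7: x=1 → posterior Beta(7, 20/3)
obs 8: x=1 → posterior Beta(8, 20/3)

alpha=8, beta=20/3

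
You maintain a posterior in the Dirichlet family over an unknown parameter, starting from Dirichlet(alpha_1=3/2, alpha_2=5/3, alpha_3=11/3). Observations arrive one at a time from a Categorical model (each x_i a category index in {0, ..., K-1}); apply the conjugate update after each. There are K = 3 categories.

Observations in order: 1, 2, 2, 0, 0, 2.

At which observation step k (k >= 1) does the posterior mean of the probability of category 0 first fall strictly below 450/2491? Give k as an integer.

k = 2

obs 1: x=1 → posterior Dirichlet(3/2, 8/3, 11/3)
obs 2: x=2 → posterior Dirichlet(3/2, 8/3, 14/3)
obs 3: x=2 → posterior Dirichlet(3/2, 8/3, 17/3)
obs 4: x=0 → posterior Dirichlet(5/2, 8/3, 17/3)
obs 5: x=0 → posterior Dirichlet(7/2, 8/3, 17/3)
obs 6: x=2 → posterior Dirichlet(7/2, 8/3, 20/3)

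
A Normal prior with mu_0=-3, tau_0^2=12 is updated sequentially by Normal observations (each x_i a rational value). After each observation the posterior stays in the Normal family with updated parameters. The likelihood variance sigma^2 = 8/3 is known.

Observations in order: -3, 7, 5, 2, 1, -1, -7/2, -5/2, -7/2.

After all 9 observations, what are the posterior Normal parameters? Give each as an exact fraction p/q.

obs 1: x=-3 → posterior Normal(-3, 24/11)
obs 2: x=7 → posterior Normal(3/2, 6/5)
obs 3: x=5 → posterior Normal(75/29, 24/29)
obs 4: x=2 → posterior Normal(93/38, 12/19)
obs 5: x=1 → posterior Normal(102/47, 24/47)
obs 6: x=-1 → posterior Normal(93/56, 3/7)
obs 7: x=-7/2 → posterior Normal(123/130, 24/65)
obs 8: x=-5/2 → posterior Normal(39/74, 12/37)
obs 9: x=-7/2 → posterior Normal(15/166, 24/83)

mu_0=15/166, tau_0^2=24/83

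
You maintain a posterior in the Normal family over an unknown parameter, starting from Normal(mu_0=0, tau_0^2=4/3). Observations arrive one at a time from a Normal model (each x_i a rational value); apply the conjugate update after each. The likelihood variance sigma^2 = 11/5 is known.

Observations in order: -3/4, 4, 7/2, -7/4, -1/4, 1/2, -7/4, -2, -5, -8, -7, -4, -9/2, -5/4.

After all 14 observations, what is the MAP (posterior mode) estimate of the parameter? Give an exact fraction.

obs 1: x=-3/4 → posterior Normal(-15/53, 44/53)
obs 2: x=4 → posterior Normal(65/73, 44/73)
obs 3: x=7/2 → posterior Normal(45/31, 44/93)
obs 4: x=-7/4 → posterior Normal(100/113, 44/113)
obs 5: x=-1/4 → posterior Normal(5/7, 44/133)
obs 6: x=1/2 → posterior Normal(35/51, 44/153)
obs 7: x=-7/4 → posterior Normal(70/173, 44/173)
obs 8: x=-2 → posterior Normal(30/193, 44/193)
obs 9: x=-5 → posterior Normal(-70/213, 44/213)
obs 10: x=-8 → posterior Normal(-230/233, 44/233)
obs 11: x=-7 → posterior Normal(-370/253, 4/23)
obs 12: x=-4 → posterior Normal(-150/91, 44/273)
obs 13: x=-9/2 → posterior Normal(-540/293, 44/293)
obs 14: x=-5/4 → posterior Normal(-565/313, 44/313)

-565/313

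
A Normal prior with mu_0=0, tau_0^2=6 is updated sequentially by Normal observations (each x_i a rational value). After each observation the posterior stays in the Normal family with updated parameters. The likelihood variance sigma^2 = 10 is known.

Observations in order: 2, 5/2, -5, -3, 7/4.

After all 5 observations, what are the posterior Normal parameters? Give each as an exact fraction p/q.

mu_0=-21/80, tau_0^2=3/2

obs 1: x=2 → posterior Normal(3/4, 15/4)
obs 2: x=5/2 → posterior Normal(27/22, 30/11)
obs 3: x=-5 → posterior Normal(-3/28, 15/7)
obs 4: x=-3 → posterior Normal(-21/34, 30/17)
obs 5: x=7/4 → posterior Normal(-21/80, 3/2)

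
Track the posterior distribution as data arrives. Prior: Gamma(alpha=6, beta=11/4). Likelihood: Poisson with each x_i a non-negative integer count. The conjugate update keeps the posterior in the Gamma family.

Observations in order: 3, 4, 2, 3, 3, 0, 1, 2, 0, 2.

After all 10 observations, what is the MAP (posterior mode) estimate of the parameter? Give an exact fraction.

100/51

obs 1: x=3 → posterior Gamma(9, 15/4)
obs 2: x=4 → posterior Gamma(13, 19/4)
obs 3: x=2 → posterior Gamma(15, 23/4)
obs 4: x=3 → posterior Gamma(18, 27/4)
obs 5: x=3 → posterior Gamma(21, 31/4)
obs 6: x=0 → posterior Gamma(21, 35/4)
obs 7: x=1 → posterior Gamma(22, 39/4)
obs 8: x=2 → posterior Gamma(24, 43/4)
obs 9: x=0 → posterior Gamma(24, 47/4)
obs 10: x=2 → posterior Gamma(26, 51/4)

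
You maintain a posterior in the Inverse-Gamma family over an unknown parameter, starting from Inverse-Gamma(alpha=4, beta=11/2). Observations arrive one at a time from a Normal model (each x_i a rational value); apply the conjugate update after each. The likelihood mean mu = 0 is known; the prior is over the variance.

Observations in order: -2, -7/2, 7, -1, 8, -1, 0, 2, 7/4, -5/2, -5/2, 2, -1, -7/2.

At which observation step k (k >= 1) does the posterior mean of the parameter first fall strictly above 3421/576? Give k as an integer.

k = 3

obs 1: x=-2 → posterior Inverse-Gamma(9/2, 15/2)
obs 2: x=-7/2 → posterior Inverse-Gamma(5, 109/8)
obs 3: x=7 → posterior Inverse-Gamma(11/2, 305/8)
obs 4: x=-1 → posterior Inverse-Gamma(6, 309/8)
obs 5: x=8 → posterior Inverse-Gamma(13/2, 565/8)
obs 6: x=-1 → posterior Inverse-Gamma(7, 569/8)
obs 7: x=0 → posterior Inverse-Gamma(15/2, 569/8)
obs 8: x=2 → posterior Inverse-Gamma(8, 585/8)
obs 9: x=7/4 → posterior Inverse-Gamma(17/2, 2389/32)
obs 10: x=-5/2 → posterior Inverse-Gamma(9, 2489/32)
obs 11: x=-5/2 → posterior Inverse-Gamma(19/2, 2589/32)
obs 12: x=2 → posterior Inverse-Gamma(10, 2653/32)
obs 13: x=-1 → posterior Inverse-Gamma(21/2, 2669/32)
obs 14: x=-7/2 → posterior Inverse-Gamma(11, 2865/32)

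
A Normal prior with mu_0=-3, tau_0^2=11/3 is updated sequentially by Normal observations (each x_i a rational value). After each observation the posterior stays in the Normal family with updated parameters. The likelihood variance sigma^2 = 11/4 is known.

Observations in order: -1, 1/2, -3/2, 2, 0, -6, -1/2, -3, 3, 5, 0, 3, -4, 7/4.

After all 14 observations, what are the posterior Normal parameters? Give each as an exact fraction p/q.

obs 1: x=-1 → posterior Normal(-13/7, 11/7)
obs 2: x=1/2 → posterior Normal(-1, 1)
obs 3: x=-3/2 → posterior Normal(-17/15, 11/15)
obs 4: x=2 → posterior Normal(-9/19, 11/19)
obs 5: x=0 → posterior Normal(-9/23, 11/23)
obs 6: x=-6 → posterior Normal(-11/9, 11/27)
obs 7: x=-1/2 → posterior Normal(-35/31, 11/31)
obs 8: x=-3 → posterior Normal(-47/35, 11/35)
obs 9: x=3 → posterior Normal(-35/39, 11/39)
obs 10: x=5 → posterior Normal(-15/43, 11/43)
obs 11: x=0 → posterior Normal(-15/47, 11/47)
obs 12: x=3 → posterior Normal(-1/17, 11/51)
obs 13: x=-4 → posterior Normal(-19/55, 1/5)
obs 14: x=7/4 → posterior Normal(-12/59, 11/59)

mu_0=-12/59, tau_0^2=11/59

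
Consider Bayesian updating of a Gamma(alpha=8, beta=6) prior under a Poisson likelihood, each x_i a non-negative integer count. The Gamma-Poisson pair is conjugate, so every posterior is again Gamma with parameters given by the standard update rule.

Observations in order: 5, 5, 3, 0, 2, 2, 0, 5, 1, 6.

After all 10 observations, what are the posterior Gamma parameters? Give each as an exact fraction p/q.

alpha=37, beta=16

obs 1: x=5 → posterior Gamma(13, 7)
obs 2: x=5 → posterior Gamma(18, 8)
obs 3: x=3 → posterior Gamma(21, 9)
obs 4: x=0 → posterior Gamma(21, 10)
obs 5: x=2 → posterior Gamma(23, 11)
obs 6: x=2 → posterior Gamma(25, 12)
obs 7: x=0 → posterior Gamma(25, 13)
obs 8: x=5 → posterior Gamma(30, 14)
obs 9: x=1 → posterior Gamma(31, 15)
obs 10: x=6 → posterior Gamma(37, 16)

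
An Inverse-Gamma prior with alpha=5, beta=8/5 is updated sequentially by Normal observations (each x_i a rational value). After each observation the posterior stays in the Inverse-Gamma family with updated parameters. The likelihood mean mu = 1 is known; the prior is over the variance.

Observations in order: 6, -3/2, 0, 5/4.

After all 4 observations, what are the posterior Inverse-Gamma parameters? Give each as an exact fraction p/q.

obs 1: x=6 → posterior Inverse-Gamma(11/2, 141/10)
obs 2: x=-3/2 → posterior Inverse-Gamma(6, 689/40)
obs 3: x=0 → posterior Inverse-Gamma(13/2, 709/40)
obs 4: x=5/4 → posterior Inverse-Gamma(7, 2841/160)

alpha=7, beta=2841/160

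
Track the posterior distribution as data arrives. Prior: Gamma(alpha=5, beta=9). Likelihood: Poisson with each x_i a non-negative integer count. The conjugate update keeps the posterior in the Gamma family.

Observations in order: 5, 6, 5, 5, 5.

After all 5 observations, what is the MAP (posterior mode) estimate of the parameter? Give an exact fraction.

15/7

obs 1: x=5 → posterior Gamma(10, 10)
obs 2: x=6 → posterior Gamma(16, 11)
obs 3: x=5 → posterior Gamma(21, 12)
obs 4: x=5 → posterior Gamma(26, 13)
obs 5: x=5 → posterior Gamma(31, 14)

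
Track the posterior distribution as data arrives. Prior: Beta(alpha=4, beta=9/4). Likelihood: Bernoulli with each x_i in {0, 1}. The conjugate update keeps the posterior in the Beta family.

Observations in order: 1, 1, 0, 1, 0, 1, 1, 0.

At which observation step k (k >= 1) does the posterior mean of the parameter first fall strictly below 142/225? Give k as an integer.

k = 5

obs 1: x=1 → posterior Beta(5, 9/4)
obs 2: x=1 → posterior Beta(6, 9/4)
obs 3: x=0 → posterior Beta(6, 13/4)
obs 4: x=1 → posterior Beta(7, 13/4)
obs 5: x=0 → posterior Beta(7, 17/4)
obs 6: x=1 → posterior Beta(8, 17/4)
obs 7: x=1 → posterior Beta(9, 17/4)
obs 8: x=0 → posterior Beta(9, 21/4)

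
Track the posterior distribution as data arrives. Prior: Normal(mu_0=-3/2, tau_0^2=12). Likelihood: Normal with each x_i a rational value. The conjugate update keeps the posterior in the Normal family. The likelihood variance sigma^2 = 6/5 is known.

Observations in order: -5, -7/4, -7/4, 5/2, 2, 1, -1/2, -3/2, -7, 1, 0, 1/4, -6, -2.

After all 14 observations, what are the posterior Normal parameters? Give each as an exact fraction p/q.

mu_0=-63/47, tau_0^2=4/47

obs 1: x=-5 → posterior Normal(-103/22, 12/11)
obs 2: x=-7/4 → posterior Normal(-23/7, 4/7)
obs 3: x=-7/4 → posterior Normal(-173/62, 12/31)
obs 4: x=5/2 → posterior Normal(-3/2, 12/41)
obs 5: x=2 → posterior Normal(-83/102, 4/17)
obs 6: x=1 → posterior Normal(-63/122, 12/61)
obs 7: x=-1/2 → posterior Normal(-73/142, 12/71)
obs 8: x=-3/2 → posterior Normal(-103/162, 4/27)
obs 9: x=-7 → posterior Normal(-243/182, 12/91)
obs 10: x=1 → posterior Normal(-223/202, 12/101)
obs 11: x=0 → posterior Normal(-223/222, 4/37)
obs 12: x=1/4 → posterior Normal(-109/121, 12/121)
obs 13: x=-6 → posterior Normal(-169/131, 12/131)
obs 14: x=-2 → posterior Normal(-63/47, 4/47)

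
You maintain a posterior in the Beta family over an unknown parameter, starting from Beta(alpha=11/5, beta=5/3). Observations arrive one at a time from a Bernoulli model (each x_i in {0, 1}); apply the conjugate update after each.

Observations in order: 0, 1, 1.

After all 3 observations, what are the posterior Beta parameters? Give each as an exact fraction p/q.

obs 1: x=0 → posterior Beta(11/5, 8/3)
obs 2: x=1 → posterior Beta(16/5, 8/3)
obs 3: x=1 → posterior Beta(21/5, 8/3)

alpha=21/5, beta=8/3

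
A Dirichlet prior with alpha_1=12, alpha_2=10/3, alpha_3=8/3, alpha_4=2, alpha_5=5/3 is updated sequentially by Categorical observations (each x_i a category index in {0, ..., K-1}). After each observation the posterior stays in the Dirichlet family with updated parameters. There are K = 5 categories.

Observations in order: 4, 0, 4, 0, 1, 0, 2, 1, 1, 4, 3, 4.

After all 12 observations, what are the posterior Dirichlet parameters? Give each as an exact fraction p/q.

obs 1: x=4 → posterior Dirichlet(12, 10/3, 8/3, 2, 8/3)
obs 2: x=0 → posterior Dirichlet(13, 10/3, 8/3, 2, 8/3)
obs 3: x=4 → posterior Dirichlet(13, 10/3, 8/3, 2, 11/3)
obs 4: x=0 → posterior Dirichlet(14, 10/3, 8/3, 2, 11/3)
obs 5: x=1 → posterior Dirichlet(14, 13/3, 8/3, 2, 11/3)
obs 6: x=0 → posterior Dirichlet(15, 13/3, 8/3, 2, 11/3)
obs 7: x=2 → posterior Dirichlet(15, 13/3, 11/3, 2, 11/3)
obs 8: x=1 → posterior Dirichlet(15, 16/3, 11/3, 2, 11/3)
obs 9: x=1 → posterior Dirichlet(15, 19/3, 11/3, 2, 11/3)
obs 10: x=4 → posterior Dirichlet(15, 19/3, 11/3, 2, 14/3)
obs 11: x=3 → posterior Dirichlet(15, 19/3, 11/3, 3, 14/3)
obs 12: x=4 → posterior Dirichlet(15, 19/3, 11/3, 3, 17/3)

alpha_1=15, alpha_2=19/3, alpha_3=11/3, alpha_4=3, alpha_5=17/3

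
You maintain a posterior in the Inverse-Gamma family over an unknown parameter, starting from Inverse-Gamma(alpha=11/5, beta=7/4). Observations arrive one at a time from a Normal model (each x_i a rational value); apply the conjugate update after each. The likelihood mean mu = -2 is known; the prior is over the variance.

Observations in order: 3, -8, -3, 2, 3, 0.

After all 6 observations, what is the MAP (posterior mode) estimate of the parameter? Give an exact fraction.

obs 1: x=3 → posterior Inverse-Gamma(27/10, 57/4)
obs 2: x=-8 → posterior Inverse-Gamma(16/5, 129/4)
obs 3: x=-3 → posterior Inverse-Gamma(37/10, 131/4)
obs 4: x=2 → posterior Inverse-Gamma(21/5, 163/4)
obs 5: x=3 → posterior Inverse-Gamma(47/10, 213/4)
obs 6: x=0 → posterior Inverse-Gamma(26/5, 221/4)

1105/124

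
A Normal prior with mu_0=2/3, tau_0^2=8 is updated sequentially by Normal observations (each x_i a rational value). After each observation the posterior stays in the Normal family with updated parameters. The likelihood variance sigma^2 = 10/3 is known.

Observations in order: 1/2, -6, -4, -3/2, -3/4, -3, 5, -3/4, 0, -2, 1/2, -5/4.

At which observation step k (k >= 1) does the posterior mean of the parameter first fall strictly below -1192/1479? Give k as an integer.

obs 1: x=1/2 → posterior Normal(28/51, 40/17)
obs 2: x=-6 → posterior Normal(-188/87, 40/29)
obs 3: x=-4 → posterior Normal(-332/123, 40/41)
obs 4: x=-3/2 → posterior Normal(-386/159, 40/53)
obs 5: x=-3/4 → posterior Normal(-413/195, 8/13)
obs 6: x=-3 → posterior Normal(-521/231, 40/77)
obs 7: x=5 → posterior Normal(-341/267, 40/89)
obs 8: x=-3/4 → posterior Normal(-368/303, 40/101)
obs 9: x=0 → posterior Normal(-368/339, 40/113)
obs 10: x=-2 → posterior Normal(-88/75, 8/25)
obs 11: x=1/2 → posterior Normal(-422/411, 40/137)
obs 12: x=-5/4 → posterior Normal(-467/447, 40/149)

k = 2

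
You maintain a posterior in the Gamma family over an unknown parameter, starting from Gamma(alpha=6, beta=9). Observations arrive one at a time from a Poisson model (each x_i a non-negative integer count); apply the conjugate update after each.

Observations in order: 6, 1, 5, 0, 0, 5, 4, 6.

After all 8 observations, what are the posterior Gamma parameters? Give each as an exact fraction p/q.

alpha=33, beta=17

obs 1: x=6 → posterior Gamma(12, 10)
obs 2: x=1 → posterior Gamma(13, 11)
obs 3: x=5 → posterior Gamma(18, 12)
obs 4: x=0 → posterior Gamma(18, 13)
obs 5: x=0 → posterior Gamma(18, 14)
obs 6: x=5 → posterior Gamma(23, 15)
obs 7: x=4 → posterior Gamma(27, 16)
obs 8: x=6 → posterior Gamma(33, 17)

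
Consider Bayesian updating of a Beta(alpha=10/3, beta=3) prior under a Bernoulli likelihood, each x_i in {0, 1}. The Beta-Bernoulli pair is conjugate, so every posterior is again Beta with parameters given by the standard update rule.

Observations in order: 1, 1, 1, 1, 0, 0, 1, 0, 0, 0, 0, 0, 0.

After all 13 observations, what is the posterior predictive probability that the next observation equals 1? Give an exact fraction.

obs 1: x=1 → posterior Beta(13/3, 3)
obs 2: x=1 → posterior Beta(16/3, 3)
obs 3: x=1 → posterior Beta(19/3, 3)
obs 4: x=1 → posterior Beta(22/3, 3)
obs 5: x=0 → posterior Beta(22/3, 4)
obs 6: x=0 → posterior Beta(22/3, 5)
obs 7: x=1 → posterior Beta(25/3, 5)
obs 8: x=0 → posterior Beta(25/3, 6)
obs 9: x=0 → posterior Beta(25/3, 7)
obs 10: x=0 → posterior Beta(25/3, 8)
obs 11: x=0 → posterior Beta(25/3, 9)
obs 12: x=0 → posterior Beta(25/3, 10)
obs 13: x=0 → posterior Beta(25/3, 11)

25/58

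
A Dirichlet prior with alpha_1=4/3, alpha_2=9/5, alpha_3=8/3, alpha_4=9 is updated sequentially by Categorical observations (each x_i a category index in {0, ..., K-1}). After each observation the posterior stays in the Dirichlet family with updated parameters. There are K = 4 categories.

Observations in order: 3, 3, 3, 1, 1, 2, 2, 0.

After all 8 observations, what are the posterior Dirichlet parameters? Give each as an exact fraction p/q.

alpha_1=7/3, alpha_2=19/5, alpha_3=14/3, alpha_4=12

obs 1: x=3 → posterior Dirichlet(4/3, 9/5, 8/3, 10)
obs 2: x=3 → posterior Dirichlet(4/3, 9/5, 8/3, 11)
obs 3: x=3 → posterior Dirichlet(4/3, 9/5, 8/3, 12)
obs 4: x=1 → posterior Dirichlet(4/3, 14/5, 8/3, 12)
obs 5: x=1 → posterior Dirichlet(4/3, 19/5, 8/3, 12)
obs 6: x=2 → posterior Dirichlet(4/3, 19/5, 11/3, 12)
obs 7: x=2 → posterior Dirichlet(4/3, 19/5, 14/3, 12)
obs 8: x=0 → posterior Dirichlet(7/3, 19/5, 14/3, 12)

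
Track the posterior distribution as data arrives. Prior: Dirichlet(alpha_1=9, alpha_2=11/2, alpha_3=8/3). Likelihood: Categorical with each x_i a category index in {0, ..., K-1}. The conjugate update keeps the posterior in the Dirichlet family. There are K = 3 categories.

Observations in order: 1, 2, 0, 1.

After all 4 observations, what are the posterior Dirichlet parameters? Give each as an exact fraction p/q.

obs 1: x=1 → posterior Dirichlet(9, 13/2, 8/3)
obs 2: x=2 → posterior Dirichlet(9, 13/2, 11/3)
obs 3: x=0 → posterior Dirichlet(10, 13/2, 11/3)
obs 4: x=1 → posterior Dirichlet(10, 15/2, 11/3)

alpha_1=10, alpha_2=15/2, alpha_3=11/3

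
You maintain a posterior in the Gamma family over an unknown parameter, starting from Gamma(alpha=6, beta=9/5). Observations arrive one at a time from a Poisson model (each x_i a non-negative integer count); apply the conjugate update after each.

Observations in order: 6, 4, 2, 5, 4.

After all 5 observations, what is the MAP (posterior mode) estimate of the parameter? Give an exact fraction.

65/17

obs 1: x=6 → posterior Gamma(12, 14/5)
obs 2: x=4 → posterior Gamma(16, 19/5)
obs 3: x=2 → posterior Gamma(18, 24/5)
obs 4: x=5 → posterior Gamma(23, 29/5)
obs 5: x=4 → posterior Gamma(27, 34/5)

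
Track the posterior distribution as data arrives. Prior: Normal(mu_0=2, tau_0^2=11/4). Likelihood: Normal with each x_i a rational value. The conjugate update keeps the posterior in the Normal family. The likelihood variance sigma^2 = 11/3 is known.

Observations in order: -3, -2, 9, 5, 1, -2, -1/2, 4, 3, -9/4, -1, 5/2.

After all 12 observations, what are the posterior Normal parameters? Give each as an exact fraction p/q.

mu_0=197/160, tau_0^2=11/40

obs 1: x=-3 → posterior Normal(-1/7, 11/7)
obs 2: x=-2 → posterior Normal(-7/10, 11/10)
obs 3: x=9 → posterior Normal(20/13, 11/13)
obs 4: x=5 → posterior Normal(35/16, 11/16)
obs 5: x=1 → posterior Normal(2, 11/19)
obs 6: x=-2 → posterior Normal(16/11, 1/2)
obs 7: x=-1/2 → posterior Normal(61/50, 11/25)
obs 8: x=4 → posterior Normal(85/56, 11/28)
obs 9: x=3 → posterior Normal(103/62, 11/31)
obs 10: x=-9/4 → posterior Normal(179/136, 11/34)
obs 11: x=-1 → posterior Normal(167/148, 11/37)
obs 12: x=5/2 → posterior Normal(197/160, 11/40)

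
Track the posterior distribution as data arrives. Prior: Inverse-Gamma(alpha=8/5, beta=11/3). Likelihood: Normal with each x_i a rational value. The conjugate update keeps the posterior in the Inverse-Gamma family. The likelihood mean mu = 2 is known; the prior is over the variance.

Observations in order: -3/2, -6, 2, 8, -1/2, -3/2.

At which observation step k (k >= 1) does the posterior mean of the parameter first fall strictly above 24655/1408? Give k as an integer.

k = 2

obs 1: x=-3/2 → posterior Inverse-Gamma(21/10, 235/24)
obs 2: x=-6 → posterior Inverse-Gamma(13/5, 1003/24)
obs 3: x=2 → posterior Inverse-Gamma(31/10, 1003/24)
obs 4: x=8 → posterior Inverse-Gamma(18/5, 1435/24)
obs 5: x=-1/2 → posterior Inverse-Gamma(41/10, 755/12)
obs 6: x=-3/2 → posterior Inverse-Gamma(23/5, 1657/24)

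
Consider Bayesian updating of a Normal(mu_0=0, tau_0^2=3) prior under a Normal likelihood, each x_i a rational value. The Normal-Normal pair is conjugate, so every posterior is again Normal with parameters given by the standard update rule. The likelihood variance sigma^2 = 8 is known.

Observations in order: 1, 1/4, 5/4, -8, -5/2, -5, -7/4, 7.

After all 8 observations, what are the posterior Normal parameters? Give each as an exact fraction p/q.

mu_0=-93/128, tau_0^2=3/4

obs 1: x=1 → posterior Normal(3/11, 24/11)
obs 2: x=1/4 → posterior Normal(15/56, 12/7)
obs 3: x=5/4 → posterior Normal(15/34, 24/17)
obs 4: x=-8 → posterior Normal(-33/40, 6/5)
obs 5: x=-5/2 → posterior Normal(-24/23, 24/23)
obs 6: x=-5 → posterior Normal(-3/2, 12/13)
obs 7: x=-7/4 → posterior Normal(-177/116, 24/29)
obs 8: x=7 → posterior Normal(-93/128, 3/4)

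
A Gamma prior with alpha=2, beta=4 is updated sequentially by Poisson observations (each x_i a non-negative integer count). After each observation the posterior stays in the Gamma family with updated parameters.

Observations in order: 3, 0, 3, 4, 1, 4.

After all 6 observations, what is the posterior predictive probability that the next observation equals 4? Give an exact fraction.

obs 1: x=3 → posterior Gamma(5, 5)
obs 2: x=0 → posterior Gamma(5, 6)
obs 3: x=3 → posterior Gamma(8, 7)
obs 4: x=4 → posterior Gamma(12, 8)
obs 5: x=1 → posterior Gamma(13, 9)
obs 6: x=4 → posterior Gamma(17, 10)

484500000000000000000/7400249944258160101211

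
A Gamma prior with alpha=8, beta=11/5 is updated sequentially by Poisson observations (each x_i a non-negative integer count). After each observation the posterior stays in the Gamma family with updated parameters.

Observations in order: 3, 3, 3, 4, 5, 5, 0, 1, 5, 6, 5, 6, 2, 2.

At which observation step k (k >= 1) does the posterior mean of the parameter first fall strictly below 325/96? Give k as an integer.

k = 2

obs 1: x=3 → posterior Gamma(11, 16/5)
obs 2: x=3 → posterior Gamma(14, 21/5)
obs 3: x=3 → posterior Gamma(17, 26/5)
obs 4: x=4 → posterior Gamma(21, 31/5)
obs 5: x=5 → posterior Gamma(26, 36/5)
obs 6: x=5 → posterior Gamma(31, 41/5)
obs 7: x=0 → posterior Gamma(31, 46/5)
obs 8: x=1 → posterior Gamma(32, 51/5)
obs 9: x=5 → posterior Gamma(37, 56/5)
obs 10: x=6 → posterior Gamma(43, 61/5)
obs 11: x=5 → posterior Gamma(48, 66/5)
obs 12: x=6 → posterior Gamma(54, 71/5)
obs 13: x=2 → posterior Gamma(56, 76/5)
obs 14: x=2 → posterior Gamma(58, 81/5)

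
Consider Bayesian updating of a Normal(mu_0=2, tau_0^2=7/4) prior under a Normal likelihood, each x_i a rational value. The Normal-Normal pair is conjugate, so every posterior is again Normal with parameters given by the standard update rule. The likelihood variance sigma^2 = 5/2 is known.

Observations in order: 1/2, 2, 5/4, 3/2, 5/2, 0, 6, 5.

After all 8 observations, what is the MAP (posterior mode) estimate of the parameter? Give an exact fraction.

55/24

obs 1: x=1/2 → posterior Normal(47/34, 35/34)
obs 2: x=2 → posterior Normal(25/16, 35/48)
obs 3: x=5/4 → posterior Normal(185/124, 35/62)
obs 4: x=3/2 → posterior Normal(227/152, 35/76)
obs 5: x=5/2 → posterior Normal(33/20, 7/18)
obs 6: x=0 → posterior Normal(297/208, 35/104)
obs 7: x=6 → posterior Normal(465/236, 35/118)
obs 8: x=5 → posterior Normal(55/24, 35/132)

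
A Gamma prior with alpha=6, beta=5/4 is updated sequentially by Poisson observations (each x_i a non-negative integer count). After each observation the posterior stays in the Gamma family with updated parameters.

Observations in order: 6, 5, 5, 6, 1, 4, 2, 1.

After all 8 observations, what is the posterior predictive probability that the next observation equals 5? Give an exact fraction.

obs 1: x=6 → posterior Gamma(12, 9/4)
obs 2: x=5 → posterior Gamma(17, 13/4)
obs 3: x=5 → posterior Gamma(22, 17/4)
obs 4: x=6 → posterior Gamma(28, 21/4)
obs 5: x=1 → posterior Gamma(29, 25/4)
obs 6: x=4 → posterior Gamma(33, 29/4)
obs 7: x=2 → posterior Gamma(35, 33/4)
obs 8: x=1 → posterior Gamma(36, 37/4)

192217620534837350641632278783334290548663922633375361930979663872/1330877630632711998713399240963346255985889330161650994325137953641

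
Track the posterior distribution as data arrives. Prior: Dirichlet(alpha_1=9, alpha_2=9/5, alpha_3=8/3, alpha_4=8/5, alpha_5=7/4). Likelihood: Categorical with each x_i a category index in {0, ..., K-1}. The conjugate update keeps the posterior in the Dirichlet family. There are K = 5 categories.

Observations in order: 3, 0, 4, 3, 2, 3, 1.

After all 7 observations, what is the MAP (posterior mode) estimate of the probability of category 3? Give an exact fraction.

216/1129

obs 1: x=3 → posterior Dirichlet(9, 9/5, 8/3, 13/5, 7/4)
obs 2: x=0 → posterior Dirichlet(10, 9/5, 8/3, 13/5, 7/4)
obs 3: x=4 → posterior Dirichlet(10, 9/5, 8/3, 13/5, 11/4)
obs 4: x=3 → posterior Dirichlet(10, 9/5, 8/3, 18/5, 11/4)
obs 5: x=2 → posterior Dirichlet(10, 9/5, 11/3, 18/5, 11/4)
obs 6: x=3 → posterior Dirichlet(10, 9/5, 11/3, 23/5, 11/4)
obs 7: x=1 → posterior Dirichlet(10, 14/5, 11/3, 23/5, 11/4)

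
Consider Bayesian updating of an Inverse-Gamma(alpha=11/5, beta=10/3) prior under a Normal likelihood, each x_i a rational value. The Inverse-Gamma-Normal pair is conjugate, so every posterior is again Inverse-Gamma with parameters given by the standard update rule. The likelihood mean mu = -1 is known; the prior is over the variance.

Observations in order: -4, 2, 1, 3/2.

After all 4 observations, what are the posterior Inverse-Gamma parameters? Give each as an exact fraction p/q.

alpha=21/5, beta=419/24

obs 1: x=-4 → posterior Inverse-Gamma(27/10, 47/6)
obs 2: x=2 → posterior Inverse-Gamma(16/5, 37/3)
obs 3: x=1 → posterior Inverse-Gamma(37/10, 43/3)
obs 4: x=3/2 → posterior Inverse-Gamma(21/5, 419/24)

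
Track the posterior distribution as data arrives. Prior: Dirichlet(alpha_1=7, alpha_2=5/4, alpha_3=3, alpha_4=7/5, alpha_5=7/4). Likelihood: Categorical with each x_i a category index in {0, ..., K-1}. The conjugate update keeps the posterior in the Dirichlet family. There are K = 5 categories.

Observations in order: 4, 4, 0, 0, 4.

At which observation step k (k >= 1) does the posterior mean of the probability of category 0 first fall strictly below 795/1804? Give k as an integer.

k = 2

obs 1: x=4 → posterior Dirichlet(7, 5/4, 3, 7/5, 11/4)
obs 2: x=4 → posterior Dirichlet(7, 5/4, 3, 7/5, 15/4)
obs 3: x=0 → posterior Dirichlet(8, 5/4, 3, 7/5, 15/4)
obs 4: x=0 → posterior Dirichlet(9, 5/4, 3, 7/5, 15/4)
obs 5: x=4 → posterior Dirichlet(9, 5/4, 3, 7/5, 19/4)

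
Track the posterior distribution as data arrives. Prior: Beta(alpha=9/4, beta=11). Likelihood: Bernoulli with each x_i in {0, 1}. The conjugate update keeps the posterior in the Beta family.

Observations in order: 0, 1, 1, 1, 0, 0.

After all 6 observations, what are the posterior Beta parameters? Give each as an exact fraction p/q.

alpha=21/4, beta=14

obs 1: x=0 → posterior Beta(9/4, 12)
obs 2: x=1 → posterior Beta(13/4, 12)
obs 3: x=1 → posterior Beta(17/4, 12)
obs 4: x=1 → posterior Beta(21/4, 12)
obs 5: x=0 → posterior Beta(21/4, 13)
obs 6: x=0 → posterior Beta(21/4, 14)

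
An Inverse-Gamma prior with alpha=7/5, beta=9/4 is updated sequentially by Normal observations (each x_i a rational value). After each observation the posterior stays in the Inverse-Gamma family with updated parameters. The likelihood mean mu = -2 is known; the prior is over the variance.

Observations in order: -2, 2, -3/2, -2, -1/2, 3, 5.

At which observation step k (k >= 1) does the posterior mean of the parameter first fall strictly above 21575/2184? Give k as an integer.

obs 1: x=-2 → posterior Inverse-Gamma(19/10, 9/4)
obs 2: x=2 → posterior Inverse-Gamma(12/5, 41/4)
obs 3: x=-3/2 → posterior Inverse-Gamma(29/10, 83/8)
obs 4: x=-2 → posterior Inverse-Gamma(17/5, 83/8)
obs 5: x=-1/2 → posterior Inverse-Gamma(39/10, 23/2)
obs 6: x=3 → posterior Inverse-Gamma(22/5, 24)
obs 7: x=5 → posterior Inverse-Gamma(49/10, 97/2)

k = 7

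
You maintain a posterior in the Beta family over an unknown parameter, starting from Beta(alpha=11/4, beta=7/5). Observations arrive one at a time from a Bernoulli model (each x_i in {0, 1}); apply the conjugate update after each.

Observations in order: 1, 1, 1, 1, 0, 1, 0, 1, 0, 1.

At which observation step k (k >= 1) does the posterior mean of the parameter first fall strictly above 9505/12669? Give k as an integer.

obs 1: x=1 → posterior Beta(15/4, 7/5)
obs 2: x=1 → posterior Beta(19/4, 7/5)
obs 3: x=1 → posterior Beta(23/4, 7/5)
obs 4: x=1 → posterior Beta(27/4, 7/5)
obs 5: x=0 → posterior Beta(27/4, 12/5)
obs 6: x=1 → posterior Beta(31/4, 12/5)
obs 7: x=0 → posterior Beta(31/4, 17/5)
obs 8: x=1 → posterior Beta(35/4, 17/5)
obs 9: x=0 → posterior Beta(35/4, 22/5)
obs 10: x=1 → posterior Beta(39/4, 22/5)

k = 2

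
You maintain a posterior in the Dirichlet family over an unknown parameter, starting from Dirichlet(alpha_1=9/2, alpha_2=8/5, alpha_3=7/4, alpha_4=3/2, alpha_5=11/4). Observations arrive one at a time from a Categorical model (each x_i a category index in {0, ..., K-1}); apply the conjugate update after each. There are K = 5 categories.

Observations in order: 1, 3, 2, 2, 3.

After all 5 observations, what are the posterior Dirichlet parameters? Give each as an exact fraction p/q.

alpha_1=9/2, alpha_2=13/5, alpha_3=15/4, alpha_4=7/2, alpha_5=11/4

obs 1: x=1 → posterior Dirichlet(9/2, 13/5, 7/4, 3/2, 11/4)
obs 2: x=3 → posterior Dirichlet(9/2, 13/5, 7/4, 5/2, 11/4)
obs 3: x=2 → posterior Dirichlet(9/2, 13/5, 11/4, 5/2, 11/4)
obs 4: x=2 → posterior Dirichlet(9/2, 13/5, 15/4, 5/2, 11/4)
obs 5: x=3 → posterior Dirichlet(9/2, 13/5, 15/4, 7/2, 11/4)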